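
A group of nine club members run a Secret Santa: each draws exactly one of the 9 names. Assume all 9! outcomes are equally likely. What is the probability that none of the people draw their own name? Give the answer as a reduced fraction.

Favorable outcomes: !9 = 133496.
Total outcomes: 9! = 362880.
Probability = 133496/362880 = 16687/45360.

16687/45360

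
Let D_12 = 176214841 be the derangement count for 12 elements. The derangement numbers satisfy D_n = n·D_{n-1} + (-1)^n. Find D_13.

D_13 = 13·176214841 - 1 = 2290792932.

2290792932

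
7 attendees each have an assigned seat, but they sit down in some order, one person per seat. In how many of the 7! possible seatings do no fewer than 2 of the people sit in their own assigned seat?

1331

# with exactly i fixed is C(7,i)·!(7-i); sum over i=2..7:
  i=2: C(7,2)·!5 = 21·44 = 924
  i=3: C(7,3)·!4 = 35·9 = 315
  i=4: C(7,4)·!3 = 35·2 = 70
  i=5: C(7,5)·!2 = 21·1 = 21
  i=6: C(7,6)·!1 = 7·0 = 0
  i=7: C(7,7)·!0 = 1·1 = 1
Total = 1331.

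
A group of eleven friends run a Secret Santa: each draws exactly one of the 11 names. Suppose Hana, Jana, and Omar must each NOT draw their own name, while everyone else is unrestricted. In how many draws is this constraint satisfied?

Inclusion-exclusion on the 3 forbidden self-matches:
Σ_{j=0}^{3} (-1)^j C(3,j)(11-j)!
= C(3,0)·11! - C(3,1)·10! + C(3,2)·9! - C(3,3)·8!
= 39916800 - 10886400 + 1088640 - 40320
= 30078720

30078720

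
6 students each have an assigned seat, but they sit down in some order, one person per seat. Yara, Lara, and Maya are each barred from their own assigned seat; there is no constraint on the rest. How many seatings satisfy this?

Let A_j be the event that the j-th constrained one is fixed. By inclusion-exclusion over the 3 events:
Σ_{j=0}^{3} (-1)^j C(3,j)(6-j)!
= C(3,0)·6! - C(3,1)·5! + C(3,2)·4! - C(3,3)·3!
= 720 - 360 + 72 - 6
= 426

426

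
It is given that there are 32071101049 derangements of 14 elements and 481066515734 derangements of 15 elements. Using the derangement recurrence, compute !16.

7697064251745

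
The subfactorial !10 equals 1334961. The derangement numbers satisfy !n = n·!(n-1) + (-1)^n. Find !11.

14684570

!11 = 11·1334961 - 1 = 14684570.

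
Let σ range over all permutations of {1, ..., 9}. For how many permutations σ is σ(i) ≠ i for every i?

The number of derangements of 9 is !9 = Σ_{k=0}^{9} (-1)^k·9!/k!
= 9! - 9!/1! + 9!/2! - 9!/3! + 9!/4! - 9!/5! + 9!/6! - 9!/7! + 9!/8! - 9!/9!
= 362880 - 362880 + 181440 - 60480 + 15120 - 3024 + 504 - 72 + 9 - 1
= 133496

133496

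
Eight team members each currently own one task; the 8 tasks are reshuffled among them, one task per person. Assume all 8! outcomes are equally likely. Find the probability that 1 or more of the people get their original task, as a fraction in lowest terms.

Favorable outcomes: Σ_{i≥1} C(8,i)·!(8-i) = 8·1854 + 28·265 + 56·44 + 70·9 + 56·2 + 28·1 + 8·0 + 1·1 = 25487.
Total outcomes: 8! = 40320.
Probability = 25487/40320 = 3641/5760.

3641/5760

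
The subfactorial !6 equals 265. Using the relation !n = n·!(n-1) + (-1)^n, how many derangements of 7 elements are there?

1854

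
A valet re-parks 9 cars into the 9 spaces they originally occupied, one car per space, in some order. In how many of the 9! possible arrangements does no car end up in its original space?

133496

Recurrence: !9 = 8·(!8 + !7).
!9 = 8·(14833 + 1854) = 8·16687 = 133496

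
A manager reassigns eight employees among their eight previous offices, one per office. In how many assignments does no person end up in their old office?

By inclusion-exclusion, !8 = Σ (-1)^k · 8!/k! for k=0..8
= 8! - 8!/1! + 8!/2! - 8!/3! + 8!/4! - 8!/5! + 8!/6! - 8!/7! + 8!/8!
= 40320 - 40320 + 20160 - 6720 + 1680 - 336 + 56 - 8 + 1
= 14833

14833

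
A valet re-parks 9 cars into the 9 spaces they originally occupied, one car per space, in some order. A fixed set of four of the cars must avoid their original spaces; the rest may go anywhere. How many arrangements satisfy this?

229080

Let A_j be the event that the j-th constrained one is fixed. By inclusion-exclusion over the 4 events:
Σ_{j=0}^{4} (-1)^j C(4,j)(9-j)!
= C(4,0)·9! - C(4,1)·8! + C(4,2)·7! - C(4,3)·6! + C(4,4)·5!
= 362880 - 161280 + 30240 - 2880 + 120
= 229080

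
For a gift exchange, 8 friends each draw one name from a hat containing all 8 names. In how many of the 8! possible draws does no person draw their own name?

!8 = 8! · Σ_{k=0}^{8} (-1)^k/k!
= 8! - 8!/1! + 8!/2! - 8!/3! + 8!/4! - 8!/5! + 8!/6! - 8!/7! + 8!/8!
= 40320 - 40320 + 20160 - 6720 + 1680 - 336 + 56 - 8 + 1
= 14833

14833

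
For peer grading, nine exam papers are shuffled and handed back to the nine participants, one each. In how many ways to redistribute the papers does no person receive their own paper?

133496

!9 = 9! · Σ_{k=0}^{9} (-1)^k/k!
= 9! - 9!/1! + 9!/2! - 9!/3! + 9!/4! - 9!/5! + 9!/6! - 9!/7! + 9!/8! - 9!/9!
= 362880 - 362880 + 181440 - 60480 + 15120 - 3024 + 504 - 72 + 9 - 1
= 133496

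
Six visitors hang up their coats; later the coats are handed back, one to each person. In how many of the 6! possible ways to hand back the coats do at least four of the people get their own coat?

16

# with exactly i fixed is C(6,i)·!(6-i); sum over i=4..6:
  i=4: C(6,4)·!2 = 15·1 = 15
  i=5: C(6,5)·!1 = 6·0 = 0
  i=6: C(6,6)·!0 = 1·1 = 1
Total = 16.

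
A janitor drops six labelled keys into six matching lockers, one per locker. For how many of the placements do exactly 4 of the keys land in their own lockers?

15

Choose which 4 of the 6 are fixed: C(6,4) = 15.
The other 2 form a derangement: !2 = 1.
Total: 15 × 1 = 15.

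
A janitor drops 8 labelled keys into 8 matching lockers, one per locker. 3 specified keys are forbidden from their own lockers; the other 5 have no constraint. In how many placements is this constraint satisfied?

27240

Let A_j be the event that the j-th constrained one is fixed. By inclusion-exclusion over the 3 events:
Σ_{j=0}^{3} (-1)^j C(3,j)(8-j)!
= C(3,0)·8! - C(3,1)·7! + C(3,2)·6! - C(3,3)·5!
= 40320 - 15120 + 2160 - 120
= 27240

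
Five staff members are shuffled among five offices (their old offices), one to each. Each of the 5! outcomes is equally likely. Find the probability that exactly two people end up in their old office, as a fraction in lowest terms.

Favorable outcomes: C(5,2)·!3 = 10·2 = 20.
Total outcomes: 5! = 120.
Probability = 20/120 = 1/6.

1/6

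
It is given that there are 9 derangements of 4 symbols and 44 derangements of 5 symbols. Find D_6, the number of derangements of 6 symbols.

265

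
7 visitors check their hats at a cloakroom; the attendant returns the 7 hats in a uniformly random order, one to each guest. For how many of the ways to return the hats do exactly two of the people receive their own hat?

924

Pick the 2 fixed positions: C(7,2) = 21 ways.
The remaining 5 must be deranged: !5 = 44.
Total: 21 × 44 = 924.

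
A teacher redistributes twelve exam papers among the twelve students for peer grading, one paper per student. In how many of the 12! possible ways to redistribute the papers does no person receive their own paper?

By inclusion-exclusion, !12 = Σ (-1)^k · 12!/k! for k=0..12
= 12! - 12!/1! + 12!/2! - 12!/3! + 12!/4! - 12!/5! + 12!/6! - 12!/7! + 12!/8! - 12!/9! + 12!/10! - 12!/11! + 12!/12!
= 479001600 - 479001600 + 239500800 - 79833600 + 19958400 - 3991680 + 665280 - 95040 + 11880 - 1320 + 132 - 12 + 1
= 176214841

176214841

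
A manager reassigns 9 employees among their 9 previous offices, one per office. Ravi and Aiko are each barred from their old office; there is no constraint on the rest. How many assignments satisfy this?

287280

Let A_j be the event that the j-th constrained one is fixed. By inclusion-exclusion over the 2 events:
Σ_{j=0}^{2} (-1)^j C(2,j)(9-j)!
= C(2,0)·9! - C(2,1)·8! + C(2,2)·7!
= 362880 - 80640 + 5040
= 287280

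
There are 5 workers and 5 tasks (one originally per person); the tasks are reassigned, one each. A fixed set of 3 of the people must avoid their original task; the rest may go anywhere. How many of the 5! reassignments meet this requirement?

Inclusion-exclusion on the 3 forbidden self-matches:
Σ_{j=0}^{3} (-1)^j C(3,j)(5-j)!
= C(3,0)·5! - C(3,1)·4! + C(3,2)·3! - C(3,3)·2!
= 120 - 72 + 18 - 2
= 64

64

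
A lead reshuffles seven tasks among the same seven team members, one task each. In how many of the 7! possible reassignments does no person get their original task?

1854

Use !n = (n-1)(!(n-1) + !(n-2)).
!7 = 6·(265 + 44) = 6·309 = 1854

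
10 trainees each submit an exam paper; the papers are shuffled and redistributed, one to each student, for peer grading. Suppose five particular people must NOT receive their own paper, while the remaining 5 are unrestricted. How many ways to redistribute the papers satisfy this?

Inclusion-exclusion on the 5 forbidden self-matches:
Σ_{j=0}^{5} (-1)^j C(5,j)(10-j)!
= C(5,0)·10! - C(5,1)·9! + C(5,2)·8! - C(5,3)·7! + C(5,4)·6! - C(5,5)·5!
= 3628800 - 1814400 + 403200 - 50400 + 3600 - 120
= 2170680

2170680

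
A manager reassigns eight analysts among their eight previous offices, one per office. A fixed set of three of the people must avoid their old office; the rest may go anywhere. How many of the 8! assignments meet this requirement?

27240

Inclusion-exclusion on the 3 forbidden self-matches:
Σ_{j=0}^{3} (-1)^j C(3,j)(8-j)!
= C(3,0)·8! - C(3,1)·7! + C(3,2)·6! - C(3,3)·5!
= 40320 - 15120 + 2160 - 120
= 27240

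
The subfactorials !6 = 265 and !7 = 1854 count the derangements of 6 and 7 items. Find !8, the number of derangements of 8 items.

14833

!8 = (8-1)·(!7 + !6) = 7·(1854 + 265) = 7·2119 = 14833.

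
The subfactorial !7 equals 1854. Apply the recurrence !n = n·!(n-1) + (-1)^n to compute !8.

14833

!8 = 8·1854 + 1 = 14833.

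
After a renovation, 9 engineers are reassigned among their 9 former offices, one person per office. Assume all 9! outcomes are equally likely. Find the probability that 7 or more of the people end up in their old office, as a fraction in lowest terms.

37/362880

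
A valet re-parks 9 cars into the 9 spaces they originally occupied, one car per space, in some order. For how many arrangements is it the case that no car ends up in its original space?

The subfactorial !9 = [9!/e] (nearest integer).
9! = 362880, and 362880/e ≈ 133496.09, so !9 = 133496.

133496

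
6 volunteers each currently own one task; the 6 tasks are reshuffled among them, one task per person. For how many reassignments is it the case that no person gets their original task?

The number of derangements of 6 is !6 = Σ_{k=0}^{6} (-1)^k·6!/k!
= 6! - 6!/1! + 6!/2! - 6!/3! + 6!/4! - 6!/5! + 6!/6!
= 720 - 720 + 360 - 120 + 30 - 6 + 1
= 265

265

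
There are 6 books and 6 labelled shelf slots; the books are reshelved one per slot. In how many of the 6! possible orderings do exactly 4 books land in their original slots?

15

Choose which 4 of the 6 are fixed: C(6,4) = 15.
The remaining 2 must be deranged: !2 = 1.
Total: 15 × 1 = 15.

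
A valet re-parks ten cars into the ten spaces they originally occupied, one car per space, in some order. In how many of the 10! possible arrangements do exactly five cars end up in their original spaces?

Choose which 5 of the 10 are fixed: C(10,5) = 252.
The remaining 5 must be deranged: !5 = 44.
Total: 252 × 44 = 11088.

11088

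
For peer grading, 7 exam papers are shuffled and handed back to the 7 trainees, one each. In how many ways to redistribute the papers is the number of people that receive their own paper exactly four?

Choose which 4 of the 7 are fixed: C(7,4) = 35.
The remaining 3 must be deranged: !3 = 2.
Total: 35 × 2 = 70.

70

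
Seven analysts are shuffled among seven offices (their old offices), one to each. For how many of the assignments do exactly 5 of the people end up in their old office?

21

Pick the 5 fixed positions: C(7,5) = 21 ways.
The other 2 form a derangement: !2 = 1.
Total: 21 × 1 = 21.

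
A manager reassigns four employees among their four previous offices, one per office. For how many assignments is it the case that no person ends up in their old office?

9

The number of derangements of 4 is !4 = Σ_{k=0}^{4} (-1)^k·4!/k!
= 4! - 4!/1! + 4!/2! - 4!/3! + 4!/4!
= 24 - 24 + 12 - 4 + 1
= 9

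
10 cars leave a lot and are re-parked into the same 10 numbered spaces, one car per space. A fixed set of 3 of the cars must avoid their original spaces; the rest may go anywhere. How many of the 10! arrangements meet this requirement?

2656080

Inclusion-exclusion on the 3 forbidden self-matches:
Σ_{j=0}^{3} (-1)^j C(3,j)(10-j)!
= C(3,0)·10! - C(3,1)·9! + C(3,2)·8! - C(3,3)·7!
= 3628800 - 1088640 + 120960 - 5040
= 2656080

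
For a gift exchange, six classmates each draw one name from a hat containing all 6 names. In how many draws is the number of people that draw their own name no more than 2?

664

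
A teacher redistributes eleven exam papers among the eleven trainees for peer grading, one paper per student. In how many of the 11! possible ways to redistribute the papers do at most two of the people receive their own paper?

Sum C(11,i)·!(11-i) for i = 0..2:
  i=0: C(11,0)·!11 = 1·14684570 = 14684570
  i=1: C(11,1)·!10 = 11·1334961 = 14684571
  i=2: C(11,2)·!9 = 55·133496 = 7342280
Total = 36711421.

36711421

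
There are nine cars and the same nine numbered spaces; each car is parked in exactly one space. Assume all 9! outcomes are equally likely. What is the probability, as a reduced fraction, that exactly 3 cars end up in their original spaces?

53/864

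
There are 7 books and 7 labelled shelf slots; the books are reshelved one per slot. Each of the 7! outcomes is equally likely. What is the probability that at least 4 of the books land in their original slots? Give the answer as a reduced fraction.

23/1260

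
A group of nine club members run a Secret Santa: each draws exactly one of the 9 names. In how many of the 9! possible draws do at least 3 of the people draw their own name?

29143

# with exactly i fixed is C(9,i)·!(9-i); sum over i=3..9:
  i=3: C(9,3)·!6 = 84·265 = 22260
  i=4: C(9,4)·!5 = 126·44 = 5544
  i=5: C(9,5)·!4 = 126·9 = 1134
  i=6: C(9,6)·!3 = 84·2 = 168
  i=7: C(9,7)·!2 = 36·1 = 36
  i=8: C(9,8)·!1 = 9·0 = 0
  i=9: C(9,9)·!0 = 1·1 = 1
Total = 29143.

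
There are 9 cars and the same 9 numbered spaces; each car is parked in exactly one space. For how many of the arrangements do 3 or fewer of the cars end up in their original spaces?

355997

Sum C(9,i)·!(9-i) for i = 0..3:
  i=0: C(9,0)·!9 = 1·133496 = 133496
  i=1: C(9,1)·!8 = 9·14833 = 133497
  i=2: C(9,2)·!7 = 36·1854 = 66744
  i=3: C(9,3)·!6 = 84·265 = 22260
Total = 355997.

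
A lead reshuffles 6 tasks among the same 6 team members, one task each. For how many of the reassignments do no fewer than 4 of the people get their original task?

16

# with exactly i fixed is C(6,i)·!(6-i); sum over i=4..6:
  i=4: C(6,4)·!2 = 15·1 = 15
  i=5: C(6,5)·!1 = 6·0 = 0
  i=6: C(6,6)·!0 = 1·1 = 1
Total = 16.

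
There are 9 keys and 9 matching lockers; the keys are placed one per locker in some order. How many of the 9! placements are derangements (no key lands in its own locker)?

133496

Recurrence: !9 = 8·(!8 + !7).
!9 = 8·(14833 + 1854) = 8·16687 = 133496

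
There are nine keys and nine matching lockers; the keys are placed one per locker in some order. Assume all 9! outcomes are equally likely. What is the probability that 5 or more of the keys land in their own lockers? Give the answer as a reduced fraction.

1339/362880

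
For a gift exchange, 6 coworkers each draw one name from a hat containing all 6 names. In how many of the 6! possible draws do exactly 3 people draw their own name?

Pick the 3 fixed positions: C(6,3) = 20 ways.
The remaining 3 must be deranged: !3 = 2.
Total: 20 × 2 = 40.

40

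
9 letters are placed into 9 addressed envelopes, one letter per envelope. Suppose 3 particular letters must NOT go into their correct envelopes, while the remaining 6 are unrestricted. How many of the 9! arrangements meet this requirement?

256320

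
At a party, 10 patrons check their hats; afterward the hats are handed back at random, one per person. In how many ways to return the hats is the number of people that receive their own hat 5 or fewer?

Sum C(10,i)·!(10-i) for i = 0..5:
  i=0: C(10,0)·!10 = 1·1334961 = 1334961
  i=1: C(10,1)·!9 = 10·133496 = 1334960
  i=2: C(10,2)·!8 = 45·14833 = 667485
  i=3: C(10,3)·!7 = 120·1854 = 222480
  i=4: C(10,4)·!6 = 210·265 = 55650
  i=5: C(10,5)·!5 = 252·44 = 11088
Total = 3626624.

3626624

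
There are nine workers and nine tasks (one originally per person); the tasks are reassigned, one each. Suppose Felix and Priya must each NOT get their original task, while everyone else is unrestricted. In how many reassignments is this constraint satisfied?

Let A_j be the event that the j-th constrained one is fixed. By inclusion-exclusion over the 2 events:
Σ_{j=0}^{2} (-1)^j C(2,j)(9-j)!
= C(2,0)·9! - C(2,1)·8! + C(2,2)·7!
= 362880 - 80640 + 5040
= 287280

287280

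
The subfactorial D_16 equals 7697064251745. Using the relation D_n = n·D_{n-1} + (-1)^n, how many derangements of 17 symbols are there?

130850092279664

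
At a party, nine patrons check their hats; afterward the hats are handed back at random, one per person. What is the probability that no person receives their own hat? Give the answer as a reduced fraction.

Favorable outcomes: !9 = 133496.
Total outcomes: 9! = 362880.
Probability = 133496/362880 = 16687/45360.

16687/45360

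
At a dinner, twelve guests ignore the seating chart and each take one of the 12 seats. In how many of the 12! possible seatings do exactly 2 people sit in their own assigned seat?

88107426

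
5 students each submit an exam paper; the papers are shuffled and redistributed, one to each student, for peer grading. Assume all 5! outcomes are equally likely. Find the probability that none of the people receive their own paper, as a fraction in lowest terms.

Favorable outcomes: !5 = 44.
Total outcomes: 5! = 120.
Probability = 44/120 = 11/30.

11/30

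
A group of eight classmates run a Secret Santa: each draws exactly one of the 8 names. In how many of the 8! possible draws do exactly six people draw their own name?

28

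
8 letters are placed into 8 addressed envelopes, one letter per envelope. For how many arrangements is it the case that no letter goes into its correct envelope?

14833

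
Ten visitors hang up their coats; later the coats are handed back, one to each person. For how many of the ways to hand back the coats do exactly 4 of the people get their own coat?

Choose which 4 of the 10 are fixed: C(10,4) = 210.
The other 6 form a derangement: !6 = 265.
Total: 210 × 265 = 55650.

55650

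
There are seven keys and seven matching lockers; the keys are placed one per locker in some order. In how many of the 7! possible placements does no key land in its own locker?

1854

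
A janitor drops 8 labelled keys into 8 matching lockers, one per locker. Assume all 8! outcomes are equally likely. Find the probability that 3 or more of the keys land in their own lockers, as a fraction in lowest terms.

Favorable outcomes: Σ_{i≥3} C(8,i)·!(8-i) = 56·44 + 70·9 + 56·2 + 28·1 + 8·0 + 1·1 = 3235.
Total outcomes: 8! = 40320.
Probability = 3235/40320 = 647/8064.

647/8064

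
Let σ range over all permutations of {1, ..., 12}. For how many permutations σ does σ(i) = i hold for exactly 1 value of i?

176214840

Choose which one of the 12 is fixed: C(12,1) = 12.
The other 11 form a derangement: !11 = 14684570.
Total: 12 × 14684570 = 176214840.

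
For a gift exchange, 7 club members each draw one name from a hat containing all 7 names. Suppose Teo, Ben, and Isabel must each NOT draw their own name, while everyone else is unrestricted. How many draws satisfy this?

Let A_j be the event that the j-th constrained one is fixed. By inclusion-exclusion over the 3 events:
Σ_{j=0}^{3} (-1)^j C(3,j)(7-j)!
= C(3,0)·7! - C(3,1)·6! + C(3,2)·5! - C(3,3)·4!
= 5040 - 2160 + 360 - 24
= 3216

3216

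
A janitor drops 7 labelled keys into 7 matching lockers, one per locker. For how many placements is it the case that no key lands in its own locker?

1854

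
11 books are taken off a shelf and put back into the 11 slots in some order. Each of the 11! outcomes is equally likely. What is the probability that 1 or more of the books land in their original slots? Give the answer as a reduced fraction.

Favorable outcomes: Σ_{i≥1} C(11,i)·!(11-i) = 11·1334961 + 55·133496 + 165·14833 + 330·1854 + 462·265 + 462·44 + 330·9 + 165·2 + 55·1 + 11·0 + 1·1 = 25232230.
Total outcomes: 11! = 39916800.
Probability = 25232230/39916800 = 2523223/3991680.

2523223/3991680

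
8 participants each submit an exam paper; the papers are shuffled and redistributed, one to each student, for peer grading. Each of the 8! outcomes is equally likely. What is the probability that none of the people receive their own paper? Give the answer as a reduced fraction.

2119/5760

Favorable outcomes: !8 = 14833.
Total outcomes: 8! = 40320.
Probability = 14833/40320 = 2119/5760.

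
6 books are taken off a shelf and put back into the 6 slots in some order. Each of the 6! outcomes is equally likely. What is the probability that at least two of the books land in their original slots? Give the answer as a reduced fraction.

191/720

Favorable outcomes: Σ_{i≥2} C(6,i)·!(6-i) = 15·9 + 20·2 + 15·1 + 6·0 + 1·1 = 191.
Total outcomes: 6! = 720.
Probability = 191/720 = 191/720.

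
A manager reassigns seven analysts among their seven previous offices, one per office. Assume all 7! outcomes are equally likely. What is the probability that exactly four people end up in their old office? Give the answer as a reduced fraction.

Favorable outcomes: C(7,4)·!3 = 35·2 = 70.
Total outcomes: 7! = 5040.
Probability = 70/5040 = 1/72.

1/72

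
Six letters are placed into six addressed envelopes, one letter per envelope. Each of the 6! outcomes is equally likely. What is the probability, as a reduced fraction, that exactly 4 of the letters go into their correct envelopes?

Favorable outcomes: C(6,4)·!2 = 15·1 = 15.
Total outcomes: 6! = 720.
Probability = 15/720 = 1/48.

1/48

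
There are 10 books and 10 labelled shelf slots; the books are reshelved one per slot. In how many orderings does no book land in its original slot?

!10 is the nearest integer to 10!/e.
10! = 3628800, and 3628800/e ≈ 1334960.92, so !10 = 1334961.

1334961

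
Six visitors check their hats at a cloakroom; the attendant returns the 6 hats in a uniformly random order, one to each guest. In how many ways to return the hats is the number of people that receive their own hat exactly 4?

Choose which 4 of the 6 are fixed: C(6,4) = 15.
The remaining 2 must be deranged: !2 = 1.
Total: 15 × 1 = 15.

15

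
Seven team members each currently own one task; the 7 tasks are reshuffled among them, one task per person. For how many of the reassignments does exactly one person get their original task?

1855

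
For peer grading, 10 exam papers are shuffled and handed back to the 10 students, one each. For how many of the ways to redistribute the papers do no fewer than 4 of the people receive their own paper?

Sum C(10,i)·!(10-i) for i = 4..10:
  i=4: C(10,4)·!6 = 210·265 = 55650
  i=5: C(10,5)·!5 = 252·44 = 11088
  i=6: C(10,6)·!4 = 210·9 = 1890
  i=7: C(10,7)·!3 = 120·2 = 240
  i=8: C(10,8)·!2 = 45·1 = 45
  i=9: C(10,9)·!1 = 10·0 = 0
  i=10: C(10,10)·!0 = 1·1 = 1
Total = 68914.

68914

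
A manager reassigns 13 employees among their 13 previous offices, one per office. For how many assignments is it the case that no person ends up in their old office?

2290792932

!13 = 13! · Σ_{k=0}^{13} (-1)^k/k!
= 13! - 13!/1! + 13!/2! - 13!/3! + 13!/4! - 13!/5! + 13!/6! - 13!/7! + 13!/8! - 13!/9! + 13!/10! - 13!/11! + 13!/12! - 13!/13!
= 6227020800 - 6227020800 + 3113510400 - 1037836800 + 259459200 - 51891840 + 8648640 - 1235520 + 154440 - 17160 + 1716 - 156 + 13 - 1
= 2290792932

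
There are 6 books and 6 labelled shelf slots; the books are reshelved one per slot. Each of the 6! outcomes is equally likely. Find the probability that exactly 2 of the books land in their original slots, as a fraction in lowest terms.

Favorable outcomes: C(6,2)·!4 = 15·9 = 135.
Total outcomes: 6! = 720.
Probability = 135/720 = 3/16.

3/16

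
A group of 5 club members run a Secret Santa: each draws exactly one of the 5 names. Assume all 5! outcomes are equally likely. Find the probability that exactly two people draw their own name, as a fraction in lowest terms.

Favorable outcomes: C(5,2)·!3 = 10·2 = 20.
Total outcomes: 5! = 120.
Probability = 20/120 = 1/6.

1/6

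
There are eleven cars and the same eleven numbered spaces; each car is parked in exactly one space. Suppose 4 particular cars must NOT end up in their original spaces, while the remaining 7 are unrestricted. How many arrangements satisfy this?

27422640

Let A_j be the event that the j-th constrained one is fixed. By inclusion-exclusion over the 4 events:
Σ_{j=0}^{4} (-1)^j C(4,j)(11-j)!
= C(4,0)·11! - C(4,1)·10! + C(4,2)·9! - C(4,3)·8! + C(4,4)·7!
= 39916800 - 14515200 + 2177280 - 161280 + 5040
= 27422640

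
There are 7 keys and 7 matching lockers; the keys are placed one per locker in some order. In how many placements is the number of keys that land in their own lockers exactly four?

70

Pick the 4 fixed positions: C(7,4) = 35 ways.
The other 3 form a derangement: !3 = 2.
Total: 35 × 2 = 70.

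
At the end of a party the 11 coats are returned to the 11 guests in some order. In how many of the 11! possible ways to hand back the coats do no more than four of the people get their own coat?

Sum C(11,i)·!(11-i) for i = 0..4:
  i=0: C(11,0)·!11 = 1·14684570 = 14684570
  i=1: C(11,1)·!10 = 11·1334961 = 14684571
  i=2: C(11,2)·!9 = 55·133496 = 7342280
  i=3: C(11,3)·!8 = 165·14833 = 2447445
  i=4: C(11,4)·!7 = 330·1854 = 611820
Total = 39770686.

39770686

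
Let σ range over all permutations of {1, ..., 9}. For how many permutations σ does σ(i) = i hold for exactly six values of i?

Pick the 6 fixed positions: C(9,6) = 84 ways.
The other 3 form a derangement: !3 = 2.
Total: 84 × 2 = 168.

168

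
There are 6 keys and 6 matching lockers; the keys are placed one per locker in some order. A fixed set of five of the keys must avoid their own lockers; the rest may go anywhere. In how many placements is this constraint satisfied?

Inclusion-exclusion on the 5 forbidden self-matches:
Σ_{j=0}^{5} (-1)^j C(5,j)(6-j)!
= C(5,0)·6! - C(5,1)·5! + C(5,2)·4! - C(5,3)·3! + C(5,4)·2! - C(5,5)·1!
= 720 - 600 + 240 - 60 + 10 - 1
= 309

309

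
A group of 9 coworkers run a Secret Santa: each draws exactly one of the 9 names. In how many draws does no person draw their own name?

Recurrence: !9 = 8·(!8 + !7).
!9 = 8·(14833 + 1854) = 8·16687 = 133496

133496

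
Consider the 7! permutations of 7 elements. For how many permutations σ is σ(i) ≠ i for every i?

1854

The subfactorial !7 = [7!/e] (nearest integer).
7! = 5040, and 5040/e ≈ 1854.11, so !7 = 1854.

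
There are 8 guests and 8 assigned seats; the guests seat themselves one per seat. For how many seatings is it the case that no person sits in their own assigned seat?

!8 is the nearest integer to 8!/e.
8! = 40320, and 40320/e ≈ 14832.90, so !8 = 14833.

14833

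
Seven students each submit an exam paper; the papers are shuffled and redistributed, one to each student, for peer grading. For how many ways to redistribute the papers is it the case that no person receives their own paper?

Use !n = n·!(n-1) + (-1)^n.
!7 = 7·265 - 1 = 1854

1854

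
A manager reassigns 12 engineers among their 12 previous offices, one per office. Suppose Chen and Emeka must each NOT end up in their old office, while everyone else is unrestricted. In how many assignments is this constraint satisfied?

402796800

Let A_j be the event that the j-th constrained one is fixed. By inclusion-exclusion over the 2 events:
Σ_{j=0}^{2} (-1)^j C(2,j)(12-j)!
= C(2,0)·12! - C(2,1)·11! + C(2,2)·10!
= 479001600 - 79833600 + 3628800
= 402796800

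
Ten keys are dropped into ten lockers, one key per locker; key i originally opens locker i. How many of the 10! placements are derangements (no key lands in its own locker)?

1334961

The subfactorial !10 = [10!/e] (nearest integer).
10! = 3628800, and 3628800/e ≈ 1334960.92, so !10 = 1334961.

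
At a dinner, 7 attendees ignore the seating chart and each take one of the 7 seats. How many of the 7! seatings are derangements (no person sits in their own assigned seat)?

1854

The number of derangements of 7 is !7 = Σ_{k=0}^{7} (-1)^k·7!/k!
= 7! - 7!/1! + 7!/2! - 7!/3! + 7!/4! - 7!/5! + 7!/6! - 7!/7!
= 5040 - 5040 + 2520 - 840 + 210 - 42 + 7 - 1
= 1854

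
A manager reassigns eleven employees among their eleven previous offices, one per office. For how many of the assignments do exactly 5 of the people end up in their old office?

122430

Choose which 5 of the 11 are fixed: C(11,5) = 462.
The other 6 form a derangement: !6 = 265.
Total: 462 × 265 = 122430.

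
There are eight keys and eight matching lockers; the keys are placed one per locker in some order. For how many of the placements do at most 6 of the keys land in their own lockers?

40319

# with exactly i fixed is C(8,i)·!(8-i); sum over i=0..6:
  i=0: C(8,0)·!8 = 1·14833 = 14833
  i=1: C(8,1)·!7 = 8·1854 = 14832
  i=2: C(8,2)·!6 = 28·265 = 7420
  i=3: C(8,3)·!5 = 56·44 = 2464
  i=4: C(8,4)·!4 = 70·9 = 630
  i=5: C(8,5)·!3 = 56·2 = 112
  i=6: C(8,6)·!2 = 28·1 = 28
Total = 40319.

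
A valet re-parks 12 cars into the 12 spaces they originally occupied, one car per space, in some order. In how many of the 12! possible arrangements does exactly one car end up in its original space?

176214840

Choose which one of the 12 is fixed: C(12,1) = 12.
The other 11 form a derangement: !11 = 14684570.
Total: 12 × 14684570 = 176214840.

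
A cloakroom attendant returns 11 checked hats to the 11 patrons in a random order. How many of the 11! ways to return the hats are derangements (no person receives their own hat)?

The subfactorial !11 = [11!/e] (nearest integer).
11! = 39916800, and 39916800/e ≈ 14684570.08, so !11 = 14684570.

14684570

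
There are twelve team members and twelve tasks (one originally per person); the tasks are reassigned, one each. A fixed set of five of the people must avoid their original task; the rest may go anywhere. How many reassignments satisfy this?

Inclusion-exclusion on the 5 forbidden self-matches:
Σ_{j=0}^{5} (-1)^j C(5,j)(12-j)!
= C(5,0)·12! - C(5,1)·11! + C(5,2)·10! - C(5,3)·9! + C(5,4)·8! - C(5,5)·7!
= 479001600 - 199584000 + 36288000 - 3628800 + 201600 - 5040
= 312273360

312273360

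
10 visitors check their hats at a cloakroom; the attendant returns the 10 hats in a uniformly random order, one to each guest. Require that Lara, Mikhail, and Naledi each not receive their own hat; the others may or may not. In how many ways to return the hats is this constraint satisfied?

Inclusion-exclusion on the 3 forbidden self-matches:
Σ_{j=0}^{3} (-1)^j C(3,j)(10-j)!
= C(3,0)·10! - C(3,1)·9! + C(3,2)·8! - C(3,3)·7!
= 3628800 - 1088640 + 120960 - 5040
= 2656080

2656080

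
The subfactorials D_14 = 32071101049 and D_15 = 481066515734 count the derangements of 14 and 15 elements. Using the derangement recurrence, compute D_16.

7697064251745

D_16 = (16-1)·(D_15 + D_14) = 15·(481066515734 + 32071101049) = 15·513137616783 = 7697064251745.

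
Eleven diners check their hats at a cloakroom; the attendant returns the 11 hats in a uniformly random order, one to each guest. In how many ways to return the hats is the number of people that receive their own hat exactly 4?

611820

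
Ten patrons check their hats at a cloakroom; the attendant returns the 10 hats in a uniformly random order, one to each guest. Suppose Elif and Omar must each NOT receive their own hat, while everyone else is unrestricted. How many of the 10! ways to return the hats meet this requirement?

Inclusion-exclusion on the 2 forbidden self-matches:
Σ_{j=0}^{2} (-1)^j C(2,j)(10-j)!
= C(2,0)·10! - C(2,1)·9! + C(2,2)·8!
= 3628800 - 725760 + 40320
= 2943360

2943360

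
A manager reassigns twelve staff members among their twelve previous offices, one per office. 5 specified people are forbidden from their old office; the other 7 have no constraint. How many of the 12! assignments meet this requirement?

312273360

Let A_j be the event that the j-th constrained one is fixed. By inclusion-exclusion over the 5 events:
Σ_{j=0}^{5} (-1)^j C(5,j)(12-j)!
= C(5,0)·12! - C(5,1)·11! + C(5,2)·10! - C(5,3)·9! + C(5,4)·8! - C(5,5)·7!
= 479001600 - 199584000 + 36288000 - 3628800 + 201600 - 5040
= 312273360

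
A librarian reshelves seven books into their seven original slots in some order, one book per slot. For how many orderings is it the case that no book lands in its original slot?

1854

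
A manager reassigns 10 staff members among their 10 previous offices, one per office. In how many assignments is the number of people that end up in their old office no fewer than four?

# with exactly i fixed is C(10,i)·!(10-i); sum over i=4..10:
  i=4: C(10,4)·!6 = 210·265 = 55650
  i=5: C(10,5)·!5 = 252·44 = 11088
  i=6: C(10,6)·!4 = 210·9 = 1890
  i=7: C(10,7)·!3 = 120·2 = 240
  i=8: C(10,8)·!2 = 45·1 = 45
  i=9: C(10,9)·!1 = 10·0 = 0
  i=10: C(10,10)·!0 = 1·1 = 1
Total = 68914.

68914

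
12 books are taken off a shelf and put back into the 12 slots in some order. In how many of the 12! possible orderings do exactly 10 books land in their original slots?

Pick the 10 fixed positions: C(12,10) = 66 ways.
The other 2 form a derangement: !2 = 1.
Total: 66 × 1 = 66.

66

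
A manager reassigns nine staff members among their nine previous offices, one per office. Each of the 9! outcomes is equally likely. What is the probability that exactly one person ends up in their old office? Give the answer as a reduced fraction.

2119/5760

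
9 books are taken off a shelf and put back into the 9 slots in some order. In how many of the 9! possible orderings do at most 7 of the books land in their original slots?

362879

Sum C(9,i)·!(9-i) for i = 0..7:
  i=0: C(9,0)·!9 = 1·133496 = 133496
  i=1: C(9,1)·!8 = 9·14833 = 133497
  i=2: C(9,2)·!7 = 36·1854 = 66744
  i=3: C(9,3)·!6 = 84·265 = 22260
  i=4: C(9,4)·!5 = 126·44 = 5544
  i=5: C(9,5)·!4 = 126·9 = 1134
  i=6: C(9,6)·!3 = 84·2 = 168
  i=7: C(9,7)·!2 = 36·1 = 36
Total = 362879.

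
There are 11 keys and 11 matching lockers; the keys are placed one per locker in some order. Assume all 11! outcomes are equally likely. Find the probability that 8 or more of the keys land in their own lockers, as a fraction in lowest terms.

Favorable outcomes: Σ_{i≥8} C(11,i)·!(11-i) = 165·2 + 55·1 + 11·0 + 1·1 = 386.
Total outcomes: 11! = 39916800.
Probability = 386/39916800 = 193/19958400.

193/19958400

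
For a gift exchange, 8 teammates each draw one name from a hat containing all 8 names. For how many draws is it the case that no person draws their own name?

14833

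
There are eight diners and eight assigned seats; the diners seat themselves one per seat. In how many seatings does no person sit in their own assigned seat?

14833

!8 = 8! · Σ_{k=0}^{8} (-1)^k/k!
= 8! - 8!/1! + 8!/2! - 8!/3! + 8!/4! - 8!/5! + 8!/6! - 8!/7! + 8!/8!
= 40320 - 40320 + 20160 - 6720 + 1680 - 336 + 56 - 8 + 1
= 14833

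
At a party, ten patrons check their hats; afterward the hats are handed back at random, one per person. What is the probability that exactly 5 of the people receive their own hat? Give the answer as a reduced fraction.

Favorable outcomes: C(10,5)·!5 = 252·44 = 11088.
Total outcomes: 10! = 3628800.
Probability = 11088/3628800 = 11/3600.

11/3600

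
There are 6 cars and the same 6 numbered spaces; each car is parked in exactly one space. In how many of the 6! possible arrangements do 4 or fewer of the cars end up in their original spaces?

719

Sum C(6,i)·!(6-i) for i = 0..4:
  i=0: C(6,0)·!6 = 1·265 = 265
  i=1: C(6,1)·!5 = 6·44 = 264
  i=2: C(6,2)·!4 = 15·9 = 135
  i=3: C(6,3)·!3 = 20·2 = 40
  i=4: C(6,4)·!2 = 15·1 = 15
Total = 719.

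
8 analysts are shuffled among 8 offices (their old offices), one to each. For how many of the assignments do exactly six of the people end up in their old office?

28

Choose which 6 of the 8 are fixed: C(8,6) = 28.
The other 2 form a derangement: !2 = 1.
Total: 28 × 1 = 28.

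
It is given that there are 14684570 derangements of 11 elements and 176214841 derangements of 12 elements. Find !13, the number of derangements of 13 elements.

2290792932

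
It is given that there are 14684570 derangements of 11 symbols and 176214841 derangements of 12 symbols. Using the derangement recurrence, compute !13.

2290792932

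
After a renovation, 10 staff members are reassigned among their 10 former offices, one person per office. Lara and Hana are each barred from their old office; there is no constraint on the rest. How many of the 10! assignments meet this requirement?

2943360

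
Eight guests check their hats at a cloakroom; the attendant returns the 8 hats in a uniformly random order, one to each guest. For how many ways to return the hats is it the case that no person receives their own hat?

The number of derangements of 8 is !8 = Σ_{k=0}^{8} (-1)^k·8!/k!
= 8! - 8!/1! + 8!/2! - 8!/3! + 8!/4! - 8!/5! + 8!/6! - 8!/7! + 8!/8!
= 40320 - 40320 + 20160 - 6720 + 1680 - 336 + 56 - 8 + 1
= 14833

14833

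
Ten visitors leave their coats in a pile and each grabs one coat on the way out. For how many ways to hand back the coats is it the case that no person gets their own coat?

1334961

!10 is the nearest integer to 10!/e.
10! = 3628800, and 3628800/e ≈ 1334960.92, so !10 = 1334961.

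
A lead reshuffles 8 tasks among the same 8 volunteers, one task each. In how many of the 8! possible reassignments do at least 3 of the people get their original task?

3235

Sum C(8,i)·!(8-i) for i = 3..8:
  i=3: C(8,3)·!5 = 56·44 = 2464
  i=4: C(8,4)·!4 = 70·9 = 630
  i=5: C(8,5)·!3 = 56·2 = 112
  i=6: C(8,6)·!2 = 28·1 = 28
  i=7: C(8,7)·!1 = 8·0 = 0
  i=8: C(8,8)·!0 = 1·1 = 1
Total = 3235.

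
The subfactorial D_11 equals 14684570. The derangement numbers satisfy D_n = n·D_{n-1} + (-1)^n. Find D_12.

D_12 = 12·14684570 + 1 = 176214841.

176214841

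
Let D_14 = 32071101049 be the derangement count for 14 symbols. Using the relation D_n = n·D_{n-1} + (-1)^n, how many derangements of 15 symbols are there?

481066515734

D_15 = 15·32071101049 - 1 = 481066515734.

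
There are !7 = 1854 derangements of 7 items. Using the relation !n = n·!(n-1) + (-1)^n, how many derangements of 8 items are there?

!8 = 8·1854 + 1 = 14833.

14833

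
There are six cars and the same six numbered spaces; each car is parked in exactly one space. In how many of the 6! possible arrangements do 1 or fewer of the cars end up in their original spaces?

529

# with exactly i fixed is C(6,i)·!(6-i); sum over i=0..1:
  i=0: C(6,0)·!6 = 1·265 = 265
  i=1: C(6,1)·!5 = 6·44 = 264
Total = 529.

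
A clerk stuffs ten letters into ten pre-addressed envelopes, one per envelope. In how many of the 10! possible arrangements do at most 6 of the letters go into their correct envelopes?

# with exactly i fixed is C(10,i)·!(10-i); sum over i=0..6:
  i=0: C(10,0)·!10 = 1·1334961 = 1334961
  i=1: C(10,1)·!9 = 10·133496 = 1334960
  i=2: C(10,2)·!8 = 45·14833 = 667485
  i=3: C(10,3)·!7 = 120·1854 = 222480
  i=4: C(10,4)·!6 = 210·265 = 55650
  i=5: C(10,5)·!5 = 252·44 = 11088
  i=6: C(10,6)·!4 = 210·9 = 1890
Total = 3628514.

3628514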